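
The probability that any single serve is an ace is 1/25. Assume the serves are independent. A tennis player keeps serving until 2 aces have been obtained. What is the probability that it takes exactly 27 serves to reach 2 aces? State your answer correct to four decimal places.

0.0150

Y = trial on which the second success occurs; negative binomial, r=2, p=0.04.
P(Y=27) = C(26,1) · p^2 · (1−p)^25
= 26 · 0.0016 · 0.3604 = 0.014993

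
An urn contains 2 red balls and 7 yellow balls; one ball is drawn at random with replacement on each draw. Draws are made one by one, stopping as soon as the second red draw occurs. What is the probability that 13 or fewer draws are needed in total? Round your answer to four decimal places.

0.8203

Finishing within 13 draws ⇔ at least 2 successes in the first 13. With X ~ Binomial(13, 0.222222), P(Y ≤ 13) = 1 − P(X ≤ 1).
  k=0: C(13,0)·0.222222^0·0.777778^13 = 0.038117
  k=1: C(13,1)·0.222222^1·0.777778^12 = 0.141578
1 − 0.179696 = 0.820304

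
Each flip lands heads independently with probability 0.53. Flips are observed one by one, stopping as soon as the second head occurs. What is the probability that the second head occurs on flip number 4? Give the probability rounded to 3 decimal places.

Y = trial on which the second success occurs; negative binomial, r=2, p=0.53.
P(Y=4) = C(3,1) · p^2 · (1−p)^2
= 3 · 0.2809 · 0.2209 = 0.18615

0.186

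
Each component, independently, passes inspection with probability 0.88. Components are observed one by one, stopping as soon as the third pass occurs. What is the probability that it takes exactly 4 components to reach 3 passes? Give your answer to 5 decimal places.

0.24533

Y = trial on which the third success occurs; negative binomial, r=3, p=0.88.
P(Y=4) = C(3,2) · p^3 · (1−p)^1
= 3 · 0.68147 · 0.12 = 0.2453299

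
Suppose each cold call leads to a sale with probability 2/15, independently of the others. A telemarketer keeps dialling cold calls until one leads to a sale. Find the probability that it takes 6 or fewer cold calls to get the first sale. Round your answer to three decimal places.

0.576

Y = number of cold calls to the first success; geometric, p = 0.133333.
P(Y ≤ 6) = 1 − (1−p)^6 = 1 − 0.42375 = 0.57625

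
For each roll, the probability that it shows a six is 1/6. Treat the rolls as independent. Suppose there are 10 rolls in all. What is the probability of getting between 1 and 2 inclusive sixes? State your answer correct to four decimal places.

X ~ Binomial(10, 0.166667); P(1 ≤ X ≤ 2) = Σ C(10,k) p^k (1−p)^(10−k) over k:
  k=1: C(10,1)·0.166667^1·0.833333^9 = 0.323011
  k=2: C(10,2)·0.166667^2·0.833333^8 = 0.290710
Total = 0.613721

0.6137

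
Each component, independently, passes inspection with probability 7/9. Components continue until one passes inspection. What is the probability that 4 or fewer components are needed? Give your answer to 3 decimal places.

0.998

Y = number of components to the first success; geometric, p = 0.777778.
P(Y ≤ 4) = 1 − (1−p)^4 = 1 − 0.00244 = 0.99756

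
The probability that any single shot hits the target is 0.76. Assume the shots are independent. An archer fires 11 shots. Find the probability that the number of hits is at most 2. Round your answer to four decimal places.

X ~ Binomial(11, 0.76); P(X ≤ 2) = Σ C(11,k) p^k (1−p)^(11−k) over k:
  k=0: C(11,0)·0.76^0·0.24^11 = 0.000000
  k=1: C(11,1)·0.76^1·0.24^10 = 0.000005
  k=2: C(11,2)·0.76^2·0.24^9 = 0.000084
Total = 0.000089

0.0001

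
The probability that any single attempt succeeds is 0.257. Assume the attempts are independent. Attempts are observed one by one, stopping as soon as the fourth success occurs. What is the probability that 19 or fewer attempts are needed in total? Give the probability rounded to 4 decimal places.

Finishing within 19 attempts ⇔ at least 4 successes in the first 19. With X ~ Binomial(19, 0.257), P(Y ≤ 19) = 1 − P(X ≤ 3).
  k=0: C(19,0)·0.257^0·0.743^19 = 0.003538
  k=1: C(19,1)·0.257^1·0.743^18 = 0.023253
  k=2: C(19,2)·0.257^2·0.743^17 = 0.072389
  k=3: C(19,3)·0.257^3·0.743^16 = 0.141888
1 − 0.241068 = 0.758932

0.7589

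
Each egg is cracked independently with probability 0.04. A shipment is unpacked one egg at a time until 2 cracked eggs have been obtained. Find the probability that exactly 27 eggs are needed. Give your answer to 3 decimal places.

0.015

Y = trial on which the second success occurs; negative binomial, r=2, p=0.04.
P(Y=27) = C(26,1) · p^2 · (1−p)^25
= 26 · 0.0016 · 0.3604 = 0.01499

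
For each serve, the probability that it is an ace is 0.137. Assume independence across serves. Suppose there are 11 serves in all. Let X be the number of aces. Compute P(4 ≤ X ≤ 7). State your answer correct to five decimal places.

X ~ Binomial(11, 0.137); P(4 ≤ X ≤ 7) = Σ C(11,k) p^k (1−p)^(11−k) over k:
  k=4: C(11,4)·0.137^4·0.863^7 = 0.0414450
  k=5: C(11,5)·0.137^5·0.863^6 = 0.0092111
  k=6: C(11,6)·0.137^6·0.863^5 = 0.0014622
  k=7: C(11,7)·0.137^7·0.863^4 = 0.0001658
Total = 0.0522841

0.05228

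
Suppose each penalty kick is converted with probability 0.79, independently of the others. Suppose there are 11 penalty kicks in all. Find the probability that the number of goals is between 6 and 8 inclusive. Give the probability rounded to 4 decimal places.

X ~ Binomial(11, 0.79); P(6 ≤ X ≤ 8) = Σ C(11,k) p^k (1−p)^(11−k) over k:
  k=6: C(11,6)·0.79^6·0.21^5 = 0.045867
  k=7: C(11,7)·0.79^7·0.21^4 = 0.123248
  k=8: C(11,8)·0.79^8·0.21^3 = 0.231824
Total = 0.400939

0.4009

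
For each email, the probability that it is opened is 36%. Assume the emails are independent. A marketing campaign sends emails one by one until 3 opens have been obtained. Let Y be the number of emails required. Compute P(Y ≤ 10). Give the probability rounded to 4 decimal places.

0.7595

Finishing within 10 emails ⇔ at least 3 successes in the first 10. With X ~ Binomial(10, 0.36), P(Y ≤ 10) = 1 − P(X ≤ 2).
  k=0: C(10,0)·0.36^0·0.64^10 = 0.011529
  k=1: C(10,1)·0.36^1·0.64^9 = 0.064852
  k=2: C(10,2)·0.36^2·0.64^8 = 0.164156
1 − 0.240537 = 0.759463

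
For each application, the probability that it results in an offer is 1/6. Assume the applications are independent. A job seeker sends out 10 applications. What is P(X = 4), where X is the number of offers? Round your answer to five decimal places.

0.05427

X ~ Binomial(n=10, p=0.166667).
P(X=4) = C(10,4) · p^4 · (1−p)^6
= 210 · 0.0007716 · 0.3349 = 0.0542659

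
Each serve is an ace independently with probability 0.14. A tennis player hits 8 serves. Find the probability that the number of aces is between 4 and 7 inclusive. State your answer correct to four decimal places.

X ~ Binomial(8, 0.14); P(4 ≤ X ≤ 7) = Σ C(8,k) p^k (1−p)^(8−k) over k:
  k=4: C(8,4)·0.14^4·0.86^4 = 0.014710
  k=5: C(8,5)·0.14^5·0.86^3 = 0.001916
  k=6: C(8,6)·0.14^6·0.86^2 = 0.000156
  k=7: C(8,7)·0.14^7·0.86^1 = 0.000007
Total = 0.016789

0.0168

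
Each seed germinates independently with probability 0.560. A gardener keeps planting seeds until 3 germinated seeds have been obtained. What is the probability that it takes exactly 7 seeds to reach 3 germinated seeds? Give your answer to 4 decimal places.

Y = trial on which the third success occurs; negative binomial, r=3, p=0.56.
P(Y=7) = C(6,2) · p^3 · (1−p)^4
= 15 · 0.17562 · 0.037481 = 0.098734

0.0987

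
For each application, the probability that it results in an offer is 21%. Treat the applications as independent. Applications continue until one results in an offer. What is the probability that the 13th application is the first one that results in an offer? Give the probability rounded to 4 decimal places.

Geometric (trials to first success), p = 0.21.
P(Y = 13) = (1−p)^12 · p = 0.059092 · 0.21 = 0.012409

0.0124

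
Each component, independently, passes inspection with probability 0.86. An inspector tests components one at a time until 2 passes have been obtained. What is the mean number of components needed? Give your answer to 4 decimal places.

Y = total components until the second success; negative binomial with r=2, p=0.86.
E[Y] = r / p = 2 / 0.86 = 2.325581

2.3256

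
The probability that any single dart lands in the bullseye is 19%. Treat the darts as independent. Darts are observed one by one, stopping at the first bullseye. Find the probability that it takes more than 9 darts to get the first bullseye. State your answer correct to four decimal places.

Y = number of darts to the first success; geometric, p = 0.19.
P(Y > 9) = P(first 9 all fail) = (1−p)^9 = 0.150095

0.1501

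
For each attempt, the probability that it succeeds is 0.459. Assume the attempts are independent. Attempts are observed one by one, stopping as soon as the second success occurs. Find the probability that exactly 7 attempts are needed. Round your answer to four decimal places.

Y = trial on which the second success occurs; negative binomial, r=2, p=0.459.
P(Y=7) = C(6,1) · p^2 · (1−p)^5
= 6 · 0.21068 · 0.046343 = 0.058582

0.0586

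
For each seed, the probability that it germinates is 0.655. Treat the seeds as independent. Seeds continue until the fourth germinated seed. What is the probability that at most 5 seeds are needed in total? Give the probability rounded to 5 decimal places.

Finishing within 5 seeds ⇔ at least 4 successes in the first 5. With X ~ Binomial(5, 0.655), P(Y ≤ 5) = 1 − P(X ≤ 3).
  k=0: C(5,0)·0.655^0·0.345^5 = 0.0048876
  k=1: C(5,1)·0.655^1·0.345^4 = 0.0463968
  k=2: C(5,2)·0.655^2·0.345^3 = 0.1761732
  k=3: C(5,3)·0.655^3·0.345^2 = 0.3344738
1 − 0.5619314 = 0.4380686

0.43807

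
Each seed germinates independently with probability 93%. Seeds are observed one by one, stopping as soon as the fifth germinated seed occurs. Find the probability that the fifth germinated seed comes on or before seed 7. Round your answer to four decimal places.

Finishing within 7 seeds ⇔ at least 5 successes in the first 7. With X ~ Binomial(7, 0.93), P(Y ≤ 7) = 1 − P(X ≤ 4).
  k=0: C(7,0)·0.93^0·0.07^7 = 0.000000
  k=1: C(7,1)·0.93^1·0.07^6 = 0.000001
  k=2: C(7,2)·0.93^2·0.07^5 = 0.000031
  k=3: C(7,3)·0.93^3·0.07^4 = 0.000676
  k=4: C(7,4)·0.93^4·0.07^3 = 0.008980
1 − 0.009688 = 0.990312

0.9903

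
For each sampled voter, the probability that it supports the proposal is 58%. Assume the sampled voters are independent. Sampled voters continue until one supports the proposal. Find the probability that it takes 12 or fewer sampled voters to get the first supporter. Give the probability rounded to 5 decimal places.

Y = number of sampled voters to the first success; geometric, p = 0.58.
P(Y ≤ 12) = 1 − (1−p)^12 = 1 − 0.0000301 = 0.9999699

0.99997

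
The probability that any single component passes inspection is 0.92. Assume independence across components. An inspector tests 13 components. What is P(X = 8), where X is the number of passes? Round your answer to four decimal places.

X ~ Binomial(n=13, p=0.92).
P(X=8) = C(13,8) · p^8 · (1−p)^5
= 1287 · 0.51322 · 3.2768e-06 = 0.002164

0.0022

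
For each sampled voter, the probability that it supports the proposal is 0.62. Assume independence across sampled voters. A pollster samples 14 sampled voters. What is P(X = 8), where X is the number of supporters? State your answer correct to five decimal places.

X ~ Binomial(n=14, p=0.62).
P(X=8) = C(14,8) · p^8 · (1−p)^6
= 3003 · 0.021834 · 0.0030109 = 0.1974197

0.19742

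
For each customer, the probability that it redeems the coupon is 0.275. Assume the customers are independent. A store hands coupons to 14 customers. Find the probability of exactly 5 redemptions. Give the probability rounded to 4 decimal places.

0.1742

X ~ Binomial(n=14, p=0.275).
P(X=5) = C(14,5) · p^5 · (1−p)^9
= 2002 · 0.0015728 · 0.05534 = 0.174249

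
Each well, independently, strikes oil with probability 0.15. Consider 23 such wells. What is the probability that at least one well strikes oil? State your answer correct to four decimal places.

0.9762

P(at least one) = 1 − P(none) = 1 − (1 − 0.15)^23
= 1 − 0.023803 = 0.976197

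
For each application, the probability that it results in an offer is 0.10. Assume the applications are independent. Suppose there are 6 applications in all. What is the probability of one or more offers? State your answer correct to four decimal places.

P(at least one) = 1 − P(none) = 1 − (1 − 0.10)^6
= 1 − 0.531441 = 0.468559

0.4686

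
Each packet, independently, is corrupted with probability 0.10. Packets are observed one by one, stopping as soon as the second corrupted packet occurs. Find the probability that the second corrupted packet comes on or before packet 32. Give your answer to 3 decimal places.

Finishing within 32 packets ⇔ at least 2 successes in the first 32. With X ~ Binomial(32, 0.10), P(Y ≤ 32) = 1 − P(X ≤ 1).
  k=0: C(32,0)·0.10^0·0.90^32 = 0.03434
  k=1: C(32,1)·0.10^1·0.90^31 = 0.12209
1 − 0.15642 = 0.84358

0.844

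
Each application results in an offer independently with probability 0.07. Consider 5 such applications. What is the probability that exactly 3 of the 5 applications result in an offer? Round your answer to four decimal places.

X ~ Binomial(n=5, p=0.07).
P(X=3) = C(5,3) · p^3 · (1−p)^2
= 10 · 0.000343 · 0.8649 = 0.002967

0.0030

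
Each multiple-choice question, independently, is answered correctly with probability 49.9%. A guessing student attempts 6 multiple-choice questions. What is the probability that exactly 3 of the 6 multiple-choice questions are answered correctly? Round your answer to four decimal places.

X ~ Binomial(n=6, p=0.499).
P(X=3) = C(6,3) · p^3 · (1−p)^3
= 20 · 0.12425 · 0.12575 = 0.312496

0.3125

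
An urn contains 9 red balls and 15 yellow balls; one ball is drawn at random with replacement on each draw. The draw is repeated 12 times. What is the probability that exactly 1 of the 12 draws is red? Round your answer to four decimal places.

0.0256

X ~ Binomial(n=12, p=0.375).
P(X=1) = C(12,1) · p^1 · (1−p)^11
= 12 · 0.375 · 0.0056843 = 0.025580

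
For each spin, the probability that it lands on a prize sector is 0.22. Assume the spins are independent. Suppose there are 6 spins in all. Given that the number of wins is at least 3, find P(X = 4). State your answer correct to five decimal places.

0.17107

X ~ Binomial(6, 0.22). Want P(X=4 | X≥3) = P(X=4) / P(X≥3).
P(X=4) = C(6,4)·0.22^4·0.78^2 = 0.0213782
P(X≥3) = 1 − 0.2251996 − 0.3811070 − 0.2687293 = 0.1249641
Ratio = 0.0213782 / 0.1249641 = 0.1710748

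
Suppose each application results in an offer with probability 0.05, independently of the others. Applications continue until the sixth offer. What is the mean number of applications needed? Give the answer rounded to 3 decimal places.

120.000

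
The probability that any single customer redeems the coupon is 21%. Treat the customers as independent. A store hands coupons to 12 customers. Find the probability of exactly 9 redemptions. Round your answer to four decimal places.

0.0001

X ~ Binomial(n=12, p=0.21).
P(X=9) = C(12,9) · p^9 · (1−p)^3
= 220 · 7.9428e-07 · 0.49304 = 0.000086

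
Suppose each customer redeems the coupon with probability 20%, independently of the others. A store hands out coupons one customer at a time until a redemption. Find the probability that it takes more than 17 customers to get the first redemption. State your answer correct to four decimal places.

0.0225

Y = number of customers to the first success; geometric, p = 0.20.
P(Y > 17) = P(first 17 all fail) = (1−p)^17 = 0.022518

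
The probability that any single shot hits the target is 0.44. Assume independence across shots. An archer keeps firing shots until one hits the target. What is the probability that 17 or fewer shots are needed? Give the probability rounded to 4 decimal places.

Y = number of shots to the first success; geometric, p = 0.44.
P(Y ≤ 17) = 1 − (1−p)^17 = 1 − 0.000052 = 0.999948

0.9999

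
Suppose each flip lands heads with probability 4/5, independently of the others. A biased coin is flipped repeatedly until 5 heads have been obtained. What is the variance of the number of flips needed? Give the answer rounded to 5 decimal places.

Y = total flips until the fifth success; negative binomial with r=5, p=0.80.
Var(Y) = r(1−p)/p² = 5·0.20 / 0.80² = 1.5625000

1.56250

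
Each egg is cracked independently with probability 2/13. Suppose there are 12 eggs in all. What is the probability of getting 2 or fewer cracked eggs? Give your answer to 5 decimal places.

0.72252

X ~ Binomial(12, 0.153846); P(X ≤ 2) = Σ C(12,k) p^k (1−p)^(12−k) over k:
  k=0: C(12,0)·0.153846^0·0.846154^12 = 0.1347076
  k=1: C(12,1)·0.153846^1·0.846154^11 = 0.2939074
  k=2: C(12,2)·0.153846^2·0.846154^10 = 0.2939074
Total = 0.7225224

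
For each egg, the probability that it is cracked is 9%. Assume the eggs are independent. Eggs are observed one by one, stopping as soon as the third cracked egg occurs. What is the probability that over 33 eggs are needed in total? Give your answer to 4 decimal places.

Needing more than 33 eggs ⇔ fewer than 3 successes in the first 33. With X ~ Binomial(33, 0.09), P(Y > 33) = P(X ≤ 2).
  k=0: C(33,0)·0.09^0·0.91^33 = 0.044501
  k=1: C(33,1)·0.09^1·0.91^32 = 0.145238
  k=2: C(33,2)·0.09^2·0.91^31 = 0.229828
P(X ≤ 2) = 0.419566

0.4196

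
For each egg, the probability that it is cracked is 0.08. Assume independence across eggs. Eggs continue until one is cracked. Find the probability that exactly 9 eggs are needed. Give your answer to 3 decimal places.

Geometric (trials to first success), p = 0.08.
P(Y = 9) = (1−p)^8 · p = 0.51322 · 0.08 = 0.04106

0.041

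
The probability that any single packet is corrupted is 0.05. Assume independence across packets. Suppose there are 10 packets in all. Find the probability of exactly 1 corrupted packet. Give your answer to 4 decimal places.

X ~ Binomial(n=10, p=0.05).
P(X=1) = C(10,1) · p^1 · (1−p)^9
= 10 · 0.05 · 0.63025 = 0.315125

0.3151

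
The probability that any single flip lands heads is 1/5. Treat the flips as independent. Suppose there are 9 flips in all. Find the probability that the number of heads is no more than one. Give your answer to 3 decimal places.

X ~ Binomial(9, 0.20); P(X ≤ 1) = Σ C(9,k) p^k (1−p)^(9−k) over k:
  k=0: C(9,0)·0.20^0·0.80^9 = 0.13422
  k=1: C(9,1)·0.20^1·0.80^8 = 0.30199
Total = 0.43621

0.436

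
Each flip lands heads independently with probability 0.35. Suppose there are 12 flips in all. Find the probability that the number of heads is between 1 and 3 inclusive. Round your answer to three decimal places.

X ~ Binomial(12, 0.35); P(1 ≤ X ≤ 3) = Σ C(12,k) p^k (1−p)^(12−k) over k:
  k=1: C(12,1)·0.35^1·0.65^11 = 0.03675
  k=2: C(12,2)·0.35^2·0.65^10 = 0.10885
  k=3: C(12,3)·0.35^3·0.65^9 = 0.19537
Total = 0.34096

0.341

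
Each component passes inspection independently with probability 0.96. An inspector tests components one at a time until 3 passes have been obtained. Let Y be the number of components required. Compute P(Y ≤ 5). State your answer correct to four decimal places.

0.9994

Finishing within 5 components ⇔ at least 3 successes in the first 5. With X ~ Binomial(5, 0.96), P(Y ≤ 5) = 1 − P(X ≤ 2).
  k=0: C(5,0)·0.96^0·0.04^5 = 0.000000
  k=1: C(5,1)·0.96^1·0.04^4 = 0.000012
  k=2: C(5,2)·0.96^2·0.04^3 = 0.000590
1 − 0.000602 = 0.999398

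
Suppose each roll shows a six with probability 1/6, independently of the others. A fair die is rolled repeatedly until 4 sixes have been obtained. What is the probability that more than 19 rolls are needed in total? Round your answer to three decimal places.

0.607

Needing more than 19 rolls ⇔ fewer than 4 successes in the first 19. With X ~ Binomial(19, 0.166667), P(Y > 19) = P(X ≤ 3).
  k=0: C(19,0)·0.166667^0·0.833333^19 = 0.03130
  k=1: C(19,1)·0.166667^1·0.833333^18 = 0.11894
  k=2: C(19,2)·0.166667^2·0.833333^17 = 0.21410
  k=3: C(19,3)·0.166667^3·0.833333^16 = 0.24264
P(X ≤ 3) = 0.60699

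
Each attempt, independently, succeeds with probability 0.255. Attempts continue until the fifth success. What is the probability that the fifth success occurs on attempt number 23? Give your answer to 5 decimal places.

0.03942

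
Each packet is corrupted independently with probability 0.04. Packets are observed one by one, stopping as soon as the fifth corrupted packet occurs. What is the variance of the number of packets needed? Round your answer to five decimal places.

3000.00000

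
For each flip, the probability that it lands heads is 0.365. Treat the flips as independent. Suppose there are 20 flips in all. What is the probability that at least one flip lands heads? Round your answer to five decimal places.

P(at least one) = 1 − P(none) = 1 − (1 − 0.365)^20
= 1 − 0.0001136 = 0.9998864

0.99989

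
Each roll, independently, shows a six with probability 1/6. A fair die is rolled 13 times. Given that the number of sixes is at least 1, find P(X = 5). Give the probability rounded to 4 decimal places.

0.0425

X ~ Binomial(13, 0.166667). Want P(X=5 | X≥1) = P(X=5) / P(X≥1).
P(X=5) = C(13,5)·0.166667^5·0.833333^8 = 0.038492
P(X≥1) = 1 − 0.093464 = 0.906536
Ratio = 0.038492 / 0.906536 = 0.042461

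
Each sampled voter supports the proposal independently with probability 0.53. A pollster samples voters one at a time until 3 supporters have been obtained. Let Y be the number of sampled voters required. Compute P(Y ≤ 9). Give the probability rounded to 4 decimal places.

Finishing within 9 sampled voters ⇔ at least 3 successes in the first 9. With X ~ Binomial(9, 0.53), P(Y ≤ 9) = 1 − P(X ≤ 2).
  k=0: C(9,0)·0.53^0·0.47^9 = 0.001119
  k=1: C(9,1)·0.53^1·0.47^8 = 0.011358
  k=2: C(9,2)·0.53^2·0.47^7 = 0.051232
1 − 0.063709 = 0.936291

0.9363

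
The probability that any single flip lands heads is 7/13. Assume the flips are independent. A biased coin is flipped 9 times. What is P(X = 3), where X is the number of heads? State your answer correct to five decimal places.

X ~ Binomial(n=9, p=0.538462).
P(X=3) = C(9,3) · p^3 · (1−p)^6
= 84 · 0.15612 · 0.009666 = 0.1267625

0.12676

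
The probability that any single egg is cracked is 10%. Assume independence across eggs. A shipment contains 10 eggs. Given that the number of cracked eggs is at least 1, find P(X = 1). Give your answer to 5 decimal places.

0.59482

X ~ Binomial(10, 0.10). Want P(X=1 | X≥1) = P(X=1) / P(X≥1).
P(X=1) = C(10,1)·0.10^1·0.90^9 = 0.3874205
P(X≥1) = 1 − 0.3486784 = 0.6513216
Ratio = 0.3874205 / 0.6513216 = 0.5948221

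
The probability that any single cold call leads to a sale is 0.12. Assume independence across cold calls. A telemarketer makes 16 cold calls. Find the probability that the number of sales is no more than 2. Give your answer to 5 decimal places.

0.70013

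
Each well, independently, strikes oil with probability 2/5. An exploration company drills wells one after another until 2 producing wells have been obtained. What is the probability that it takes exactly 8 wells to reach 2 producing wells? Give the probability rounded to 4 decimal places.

Y = trial on which the second success occurs; negative binomial, r=2, p=0.40.
P(Y=8) = C(7,1) · p^2 · (1−p)^6
= 7 · 0.16 · 0.046656 = 0.052255

0.0523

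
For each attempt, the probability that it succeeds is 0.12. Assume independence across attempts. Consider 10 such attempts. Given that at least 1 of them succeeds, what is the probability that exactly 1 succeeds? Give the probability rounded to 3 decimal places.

0.526

X ~ Binomial(10, 0.12). Want P(X=1 | X≥1) = P(X=1) / P(X≥1).
P(X=1) = C(10,1)·0.12^1·0.88^9 = 0.37977
P(X≥1) = 1 − 0.27850 = 0.72150
Ratio = 0.37977 / 0.72150 = 0.52637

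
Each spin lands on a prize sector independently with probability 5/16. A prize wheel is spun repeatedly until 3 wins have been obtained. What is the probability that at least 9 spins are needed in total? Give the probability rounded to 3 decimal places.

Needing more than 8 spins ⇔ fewer than 3 successes in the first 8. With X ~ Binomial(8, 0.3125), P(Y > 8) = P(X ≤ 2).
  k=0: C(8,0)·0.3125^0·0.6875^8 = 0.04991
  k=1: C(8,1)·0.3125^1·0.6875^7 = 0.18149
  k=2: C(8,2)·0.3125^2·0.6875^6 = 0.28873
P(X ≤ 2) = 0.52013

0.520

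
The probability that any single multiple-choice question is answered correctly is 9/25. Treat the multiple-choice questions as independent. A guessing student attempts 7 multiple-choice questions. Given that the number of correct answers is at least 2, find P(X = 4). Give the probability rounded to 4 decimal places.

0.1969

X ~ Binomial(7, 0.36). Want P(X=4 | X≥2) = P(X=4) / P(X≥2).
P(X=4) = C(7,4)·0.36^4·0.64^3 = 0.154105
P(X≥2) = 1 − 0.043980 − 0.173173 = 0.782846
Ratio = 0.154105 / 0.782846 = 0.196853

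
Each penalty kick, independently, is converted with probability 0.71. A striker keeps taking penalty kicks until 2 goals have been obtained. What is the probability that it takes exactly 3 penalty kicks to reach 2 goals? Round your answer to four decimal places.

Y = trial on which the second success occurs; negative binomial, r=2, p=0.71.
P(Y=3) = C(2,1) · p^2 · (1−p)^1
= 2 · 0.5041 · 0.29 = 0.292378

0.2924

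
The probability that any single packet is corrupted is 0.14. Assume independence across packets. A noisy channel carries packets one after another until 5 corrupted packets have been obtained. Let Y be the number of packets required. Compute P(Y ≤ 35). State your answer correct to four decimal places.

Finishing within 35 packets ⇔ at least 5 successes in the first 35. With X ~ Binomial(35, 0.14), P(Y ≤ 35) = 1 − P(X ≤ 4).
  k=0: C(35,0)·0.14^0·0.86^35 = 0.005099
  k=1: C(35,1)·0.14^1·0.86^34 = 0.029050
  k=2: C(35,2)·0.14^2·0.86^33 = 0.080394
  k=3: C(35,3)·0.14^3·0.86^32 = 0.143961
  k=4: C(35,4)·0.14^4·0.86^31 = 0.187484
1 − 0.445987 = 0.554013

0.5540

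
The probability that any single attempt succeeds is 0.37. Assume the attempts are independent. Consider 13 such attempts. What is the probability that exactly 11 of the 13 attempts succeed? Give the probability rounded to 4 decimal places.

X ~ Binomial(n=13, p=0.37).
P(X=11) = C(13,11) · p^11 · (1−p)^2
= 78 · 1.7792e-05 · 0.3969 = 0.000551

0.0006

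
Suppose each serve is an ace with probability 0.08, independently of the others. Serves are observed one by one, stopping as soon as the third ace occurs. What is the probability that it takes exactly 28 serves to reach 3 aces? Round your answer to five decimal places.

0.02235

Y = trial on which the third success occurs; negative binomial, r=3, p=0.08.
P(Y=28) = C(27,2) · p^3 · (1−p)^25
= 351 · 0.000512 · 0.12436 = 0.0223498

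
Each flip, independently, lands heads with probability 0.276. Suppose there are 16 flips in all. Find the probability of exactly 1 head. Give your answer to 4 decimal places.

X ~ Binomial(n=16, p=0.276).
P(X=1) = C(16,1) · p^1 · (1−p)^15
= 16 · 0.276 · 0.0078719 = 0.034762

0.0348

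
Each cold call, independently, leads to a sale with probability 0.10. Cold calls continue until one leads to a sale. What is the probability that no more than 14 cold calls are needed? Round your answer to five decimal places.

0.77123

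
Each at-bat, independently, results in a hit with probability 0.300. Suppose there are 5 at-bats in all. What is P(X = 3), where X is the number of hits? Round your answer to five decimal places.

0.13230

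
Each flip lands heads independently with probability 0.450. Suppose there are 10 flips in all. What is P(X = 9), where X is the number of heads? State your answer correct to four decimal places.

0.0042

X ~ Binomial(n=10, p=0.45).
P(X=9) = C(10,9) · p^9 · (1−p)^1
= 10 · 0.00075668 · 0.55 = 0.004162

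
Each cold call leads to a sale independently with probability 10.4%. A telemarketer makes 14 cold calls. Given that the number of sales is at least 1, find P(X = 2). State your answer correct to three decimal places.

0.336

X ~ Binomial(14, 0.104). Want P(X=2 | X≥1) = P(X=2) / P(X≥1).
P(X=2) = C(14,2)·0.104^2·0.896^12 = 0.26351
P(X≥1) = 1 − 0.21494 = 0.78506
Ratio = 0.26351 / 0.78506 = 0.33566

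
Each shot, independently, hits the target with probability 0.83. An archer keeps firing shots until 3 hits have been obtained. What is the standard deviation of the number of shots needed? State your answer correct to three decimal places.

0.860

Y = total shots until the third success; negative binomial with r=3, p=0.83.
SD(Y) = √[r(1−p)/p²] = √(0.74031) = 0.86041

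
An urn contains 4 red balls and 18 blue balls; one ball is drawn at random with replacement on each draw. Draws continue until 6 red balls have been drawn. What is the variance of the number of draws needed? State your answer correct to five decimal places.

Y = total draws until the sixth success; negative binomial with r=6, p=0.181818.
Var(Y) = r(1−p)/p² = 6·0.818182 / 0.181818² = 148.5000000

148.50000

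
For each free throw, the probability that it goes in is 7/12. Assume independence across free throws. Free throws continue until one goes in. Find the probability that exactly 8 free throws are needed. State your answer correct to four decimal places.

0.0013

Geometric (trials to first success), p = 0.583333.
P(Y = 8) = (1−p)^7 · p = 0.0021803 · 0.583333 = 0.001272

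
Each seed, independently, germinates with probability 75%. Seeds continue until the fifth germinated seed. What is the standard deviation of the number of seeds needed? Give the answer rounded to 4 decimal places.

1.4907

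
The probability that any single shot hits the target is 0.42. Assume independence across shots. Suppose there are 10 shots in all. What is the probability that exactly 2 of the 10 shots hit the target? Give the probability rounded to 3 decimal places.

0.102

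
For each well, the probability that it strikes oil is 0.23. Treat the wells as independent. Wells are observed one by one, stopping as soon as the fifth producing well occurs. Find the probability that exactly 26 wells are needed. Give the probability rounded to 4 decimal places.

0.0337

Y = trial on which the fifth success occurs; negative binomial, r=5, p=0.23.
P(Y=26) = C(25,4) · p^5 · (1−p)^21
= 12650 · 0.00064363 · 0.0041334 = 0.033654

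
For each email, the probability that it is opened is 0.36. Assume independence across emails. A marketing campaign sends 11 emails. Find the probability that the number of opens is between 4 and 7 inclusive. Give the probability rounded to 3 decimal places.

0.587

X ~ Binomial(11, 0.36); P(4 ≤ X ≤ 7) = Σ C(11,k) p^k (1−p)^(11−k) over k:
  k=4: C(11,4)·0.36^4·0.64^7 = 0.24377
  k=5: C(11,5)·0.36^5·0.64^6 = 0.19197
  k=6: C(11,6)·0.36^6·0.64^5 = 0.10798
  k=7: C(11,7)·0.36^7·0.64^4 = 0.04339
Total = 0.58711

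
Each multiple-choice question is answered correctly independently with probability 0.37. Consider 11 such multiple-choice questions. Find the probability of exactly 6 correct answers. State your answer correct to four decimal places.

0.1176

X ~ Binomial(n=11, p=0.37).
P(X=6) = C(11,6) · p^6 · (1−p)^5
= 462 · 0.0025657 · 0.099244 = 0.117640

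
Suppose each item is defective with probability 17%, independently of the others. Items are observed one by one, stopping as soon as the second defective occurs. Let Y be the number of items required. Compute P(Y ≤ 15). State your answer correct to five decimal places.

0.75111

Finishing within 15 items ⇔ at least 2 successes in the first 15. With X ~ Binomial(15, 0.17), P(Y ≤ 15) = 1 − P(X ≤ 1).
  k=0: C(15,0)·0.17^0·0.83^15 = 0.0611183
  k=1: C(15,1)·0.17^1·0.83^14 = 0.1877731
1 − 0.2488915 = 0.7511085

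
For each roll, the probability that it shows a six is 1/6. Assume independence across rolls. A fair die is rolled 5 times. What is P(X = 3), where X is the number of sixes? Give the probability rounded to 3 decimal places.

X ~ Binomial(n=5, p=0.166667).
P(X=3) = C(5,3) · p^3 · (1−p)^2
= 10 · 0.0046296 · 0.69444 = 0.03215

0.032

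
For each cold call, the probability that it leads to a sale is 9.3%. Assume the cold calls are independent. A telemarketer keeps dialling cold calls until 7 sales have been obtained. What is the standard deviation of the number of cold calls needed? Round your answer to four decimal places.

Y = total cold calls until the seventh success; negative binomial with r=7, p=0.093.
SD(Y) = √[r(1−p)/p²] = √(734.073303) = 27.093787

27.0938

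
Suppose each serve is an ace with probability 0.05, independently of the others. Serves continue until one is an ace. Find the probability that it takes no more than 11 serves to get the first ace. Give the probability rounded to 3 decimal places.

0.431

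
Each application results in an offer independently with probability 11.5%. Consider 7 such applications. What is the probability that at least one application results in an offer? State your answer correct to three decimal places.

P(at least one) = 1 − P(none) = 1 − (1 − 0.115)^7
= 1 − 0.42521 = 0.57479

0.575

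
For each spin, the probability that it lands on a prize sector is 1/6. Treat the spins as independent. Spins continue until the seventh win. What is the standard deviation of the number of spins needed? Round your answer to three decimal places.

14.491

Y = total spins until the seventh success; negative binomial with r=7, p=0.166667.
SD(Y) = √[r(1−p)/p²] = √(210.00000) = 14.49138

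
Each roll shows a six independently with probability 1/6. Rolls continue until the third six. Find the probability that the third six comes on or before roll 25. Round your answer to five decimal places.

0.81131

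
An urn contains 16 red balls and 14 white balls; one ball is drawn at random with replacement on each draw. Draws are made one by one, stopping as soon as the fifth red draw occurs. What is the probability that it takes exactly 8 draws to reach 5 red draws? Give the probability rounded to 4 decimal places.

Y = trial on which the fifth success occurs; negative binomial, r=5, p=0.533333.
P(Y=8) = C(7,4) · p^5 · (1−p)^3
= 35 · 0.043151 · 0.10163 = 0.153491

0.1535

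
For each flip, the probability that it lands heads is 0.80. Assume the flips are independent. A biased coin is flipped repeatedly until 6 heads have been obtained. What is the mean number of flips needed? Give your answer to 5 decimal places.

Y = total flips until the sixth success; negative binomial with r=6, p=0.80.
E[Y] = r / p = 6 / 0.80 = 7.5000000

7.50000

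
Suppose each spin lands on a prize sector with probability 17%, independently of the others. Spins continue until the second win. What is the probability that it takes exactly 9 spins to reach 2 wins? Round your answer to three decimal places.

Y = trial on which the second success occurs; negative binomial, r=2, p=0.17.
P(Y=9) = C(8,1) · p^2 · (1−p)^7
= 8 · 0.0289 · 0.27136 = 0.06274

0.063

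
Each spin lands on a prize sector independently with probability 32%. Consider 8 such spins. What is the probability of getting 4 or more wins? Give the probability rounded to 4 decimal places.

0.2319

X ~ Binomial(8, 0.32); P(X ≥ 4) = Σ C(8,k) p^k (1−p)^(8−k) over k:
  k=4: C(8,4)·0.32^4·0.68^4 = 0.156940
  k=5: C(8,5)·0.32^5·0.68^3 = 0.059083
  k=6: C(8,6)·0.32^6·0.68^2 = 0.013902
  k=7: C(8,7)·0.32^7·0.68^1 = 0.001869
  k=8: C(8,8)·0.32^8·0.68^0 = 0.000110
Total = 0.231904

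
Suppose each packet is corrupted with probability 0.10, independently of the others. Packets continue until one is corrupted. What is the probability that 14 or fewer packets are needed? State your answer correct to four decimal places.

Y = number of packets to the first success; geometric, p = 0.10.
P(Y ≤ 14) = 1 − (1−p)^14 = 1 − 0.228768 = 0.771232

0.7712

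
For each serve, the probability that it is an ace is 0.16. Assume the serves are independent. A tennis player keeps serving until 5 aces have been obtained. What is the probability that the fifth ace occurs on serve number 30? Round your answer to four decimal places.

0.0319

Y = trial on which the fifth success occurs; negative binomial, r=5, p=0.16.
P(Y=30) = C(29,4) · p^5 · (1−p)^25
= 23751 · 0.00010486 · 0.012793 = 0.031861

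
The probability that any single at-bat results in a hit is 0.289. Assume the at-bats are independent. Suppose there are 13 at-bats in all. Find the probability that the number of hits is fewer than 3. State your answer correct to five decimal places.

X ~ Binomial(13, 0.289); P(X ≤ 2) = Σ C(13,k) p^k (1−p)^(13−k) over k:
  k=0: C(13,0)·0.289^0·0.711^13 = 0.0118660
  k=1: C(13,1)·0.289^1·0.711^12 = 0.0627013
  k=2: C(13,2)·0.289^2·0.711^11 = 0.1529170
Total = 0.2274843

0.22748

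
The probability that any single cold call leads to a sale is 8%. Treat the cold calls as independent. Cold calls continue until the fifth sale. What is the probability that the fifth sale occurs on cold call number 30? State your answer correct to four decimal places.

0.0097

Y = trial on which the fifth success occurs; negative binomial, r=5, p=0.08.
P(Y=30) = C(29,4) · p^5 · (1−p)^25
= 23751 · 3.2768e-06 · 0.12436 = 0.009679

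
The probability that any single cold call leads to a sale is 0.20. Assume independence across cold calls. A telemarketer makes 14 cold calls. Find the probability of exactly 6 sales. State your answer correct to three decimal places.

0.032

X ~ Binomial(n=14, p=0.20).
P(X=6) = C(14,6) · p^6 · (1−p)^8
= 3003 · 6.4e-05 · 0.16777 = 0.03224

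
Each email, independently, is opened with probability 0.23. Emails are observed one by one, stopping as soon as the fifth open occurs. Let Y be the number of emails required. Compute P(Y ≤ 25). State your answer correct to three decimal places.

0.713

Finishing within 25 emails ⇔ at least 5 successes in the first 25. With X ~ Binomial(25, 0.23), P(Y ≤ 25) = 1 − P(X ≤ 4).
  k=0: C(25,0)·0.23^0·0.77^25 = 0.00145
  k=1: C(25,1)·0.23^1·0.77^24 = 0.01085
  k=2: C(25,2)·0.23^2·0.77^23 = 0.03889
  k=3: C(25,3)·0.23^3·0.77^22 = 0.08907
  k=4: C(25,4)·0.23^4·0.77^21 = 0.14632
1 − 0.28658 = 0.71342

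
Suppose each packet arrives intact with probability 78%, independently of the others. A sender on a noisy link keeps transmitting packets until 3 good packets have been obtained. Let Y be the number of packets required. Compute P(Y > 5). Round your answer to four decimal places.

0.0744

Needing more than 5 packets ⇔ fewer than 3 successes in the first 5. With X ~ Binomial(5, 0.78), P(Y > 5) = P(X ≤ 2).
  k=0: C(5,0)·0.78^0·0.22^5 = 0.000515
  k=1: C(5,1)·0.78^1·0.22^4 = 0.009136
  k=2: C(5,2)·0.78^2·0.22^3 = 0.064782
P(X ≤ 2) = 0.074434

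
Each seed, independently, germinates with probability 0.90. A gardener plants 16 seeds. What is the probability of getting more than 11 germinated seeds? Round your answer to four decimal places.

X ~ Binomial(16, 0.90); P(X ≥ 12) = Σ C(16,k) p^k (1−p)^(16−k) over k:
  k=12: C(16,12)·0.90^12·0.10^4 = 0.051402
  k=13: C(16,13)·0.90^13·0.10^3 = 0.142344
  k=14: C(16,14)·0.90^14·0.10^2 = 0.274522
  k=15: C(16,15)·0.90^15·0.10^1 = 0.329426
  k=16: C(16,16)·0.90^16·0.10^0 = 0.185302
Total = 0.982996

0.9830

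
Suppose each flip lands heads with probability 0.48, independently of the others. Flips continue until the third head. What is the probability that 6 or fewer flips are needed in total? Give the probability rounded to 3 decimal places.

0.618

Finishing within 6 flips ⇔ at least 3 successes in the first 6. With X ~ Binomial(6, 0.48), P(Y ≤ 6) = 1 − P(X ≤ 2).
  k=0: C(6,0)·0.48^0·0.52^6 = 0.01977
  k=1: C(6,1)·0.48^1·0.52^5 = 0.10950
  k=2: C(6,2)·0.48^2·0.52^4 = 0.25269
1 − 0.38196 = 0.61804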